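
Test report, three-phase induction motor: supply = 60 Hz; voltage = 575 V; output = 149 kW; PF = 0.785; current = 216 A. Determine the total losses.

19.9 kW

P_in = √3·V·I·cosφ = 1.732×575×216×0.785 = 168865 W
P_out = 149000 W
Losses = P_in − P_out = 168865 − 149000 = 19865 W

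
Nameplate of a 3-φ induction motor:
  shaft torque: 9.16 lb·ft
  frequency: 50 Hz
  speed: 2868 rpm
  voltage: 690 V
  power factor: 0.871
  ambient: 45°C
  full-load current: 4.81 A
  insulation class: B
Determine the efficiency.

74.5 %

τ = 9.16 lb·ft × 1.356 = 12.42 N·m
ω = 2π × 2868/60 = 300.3 rad/s; P_out = τω = 12.42 × 300.3 = 3730 W
P_in = √3·V_L·I_L·cosφ = 1.732 × 690 × 4.81 × 0.871 = 5007 W
η = P_out / P_in = 3730 / 5007 = 0.745 = 74.5%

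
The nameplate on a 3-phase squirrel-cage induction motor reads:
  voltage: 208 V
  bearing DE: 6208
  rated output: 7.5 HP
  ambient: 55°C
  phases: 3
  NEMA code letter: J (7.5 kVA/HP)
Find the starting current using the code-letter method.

S_LR = 7.5 × 7.5 = 56.25 kVA
I_LR = S_LR/(√3·V_L) = 56250/(1.732×208) = 156 A

156 A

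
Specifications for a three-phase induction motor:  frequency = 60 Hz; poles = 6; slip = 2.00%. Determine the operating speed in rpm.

n_s = 120f/p = 120×60/6 = 1200 rpm
n = n_s(1 − s) = 1200 × (1 − 0.02) = 1176 rpm

1176 rpm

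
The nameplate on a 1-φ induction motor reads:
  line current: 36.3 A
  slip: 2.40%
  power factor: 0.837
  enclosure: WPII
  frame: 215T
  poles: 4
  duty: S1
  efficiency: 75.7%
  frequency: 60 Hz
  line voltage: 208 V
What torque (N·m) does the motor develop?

P_in = V·I·cosφ = 208 × 36.3 × 0.837 = 6320 W
P_out = η·P_in = 0.757 × 6320 = 4784 W
n_s = 120×60/4 = 1800 rpm; n = 1800×(1−0.024) = 1757 rpm
ω = 2π×1757/60 = 184 rad/s
τ = P_out/ω = 4784/184 = 26 N·m

26 N·m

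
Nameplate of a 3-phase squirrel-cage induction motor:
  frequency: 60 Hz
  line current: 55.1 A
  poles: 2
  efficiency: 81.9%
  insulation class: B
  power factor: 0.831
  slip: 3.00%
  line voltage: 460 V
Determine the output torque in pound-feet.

60.3 lb·ft

P_in = √3·V·I·cosφ = 1.732 × 460 × 55.1 × 0.831 = 36480 W
P_out = η·P_in = 0.819 × 36480 = 29877 W
n_s = 120×60/2 = 3600 rpm; n = 3600×(1−0.03) = 3492 rpm
ω = 2π×3492/60 = 365.7 rad/s
τ = P_out/ω = 29877/365.7 = 81.7 N·m
In lb·ft: 81.7/1.356 = 60.3 lb·ft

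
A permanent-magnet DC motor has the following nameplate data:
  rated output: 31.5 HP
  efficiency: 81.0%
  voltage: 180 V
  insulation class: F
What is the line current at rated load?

161 A

P_out = 31.5 × 746 = 23499 W
P_in = P_out / η = 23499 / 0.810 = 29011 W
I = P_in / V = 29011 / 180 = 161 A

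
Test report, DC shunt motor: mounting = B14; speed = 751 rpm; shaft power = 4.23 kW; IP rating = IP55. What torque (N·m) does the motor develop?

53.8 N·m

ω = 2π × 751/60 = 78.64 rad/s
τ = P/ω = 4230/78.64 = 53.8 N·m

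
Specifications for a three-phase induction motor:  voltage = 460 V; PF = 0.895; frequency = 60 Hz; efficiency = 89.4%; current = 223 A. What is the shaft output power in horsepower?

P_in = √3·V·I·cosφ = 1.732 × 460 × 223 × 0.895 = 159013 W
P_out = η·P_in = 0.894 × 159013 = 142158 W
= 142158/746 = 191 HP

191 HP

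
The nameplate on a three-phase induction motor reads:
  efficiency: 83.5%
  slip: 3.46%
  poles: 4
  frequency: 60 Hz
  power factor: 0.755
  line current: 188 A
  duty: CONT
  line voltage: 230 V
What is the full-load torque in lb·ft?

P_in = √3·V·I·cosφ = 1.732 × 230 × 188 × 0.755 = 56543 W
P_out = η·P_in = 0.835 × 56543 = 47213 W
n_s = 120×60/4 = 1800 rpm; n = 1800×(1−0.0346) = 1738 rpm
ω = 2π×1738/60 = 182 rad/s
τ = P_out/ω = 47213/182 = 259.4 N·m
In lb·ft: 259.4/1.356 = 191 lb·ft

191 lb·ft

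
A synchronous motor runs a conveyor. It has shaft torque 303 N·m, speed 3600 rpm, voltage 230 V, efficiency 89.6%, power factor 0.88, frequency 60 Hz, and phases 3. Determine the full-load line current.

ω = 2π×3600/60 = 377 rad/s; P_out = τω = 303 × 377 = 114231 W
P_in = P_out / η = 114231 / 0.896 = 127490 W
I_L = P_in / (√3·V_L·cosφ) = 127490 / (1.732 × 230 × 0.88) = 364 A

364 A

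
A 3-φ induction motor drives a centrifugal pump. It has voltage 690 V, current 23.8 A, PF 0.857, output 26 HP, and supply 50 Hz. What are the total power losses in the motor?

4980 W

P_in = √3·V·I·cosφ = 1.732×690×23.8×0.857 = 24376 W
P_out = 26×746 = 19396 W
Losses = P_in − P_out = 24376 − 19396 = 4980 W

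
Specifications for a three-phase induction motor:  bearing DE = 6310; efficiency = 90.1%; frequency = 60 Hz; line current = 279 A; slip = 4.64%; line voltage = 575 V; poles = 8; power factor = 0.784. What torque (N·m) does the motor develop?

2180 N·m

P_in = √3·V·I·cosφ = 1.732 × 575 × 279 × 0.784 = 217839 W
P_out = η·P_in = 0.901 × 217839 = 196273 W
n_s = 120×60/8 = 900 rpm; n = 900×(1−0.0464) = 858 rpm
ω = 2π×858/60 = 89.85 rad/s
τ = P_out/ω = 196273/89.85 = 2180 N·m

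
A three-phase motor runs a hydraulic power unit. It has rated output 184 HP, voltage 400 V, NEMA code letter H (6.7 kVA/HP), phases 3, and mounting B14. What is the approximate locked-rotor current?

1780 A

S_LR = 6.7 × 184 = 1232.8 kVA
I_LR = S_LR/(√3·V_L) = 1232800/(1.732×400) = 1780 A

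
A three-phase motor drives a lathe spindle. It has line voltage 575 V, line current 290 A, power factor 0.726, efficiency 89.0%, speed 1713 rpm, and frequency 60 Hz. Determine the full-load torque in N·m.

P_in = √3·V·I·cosφ = 1.732 × 575 × 290 × 0.726 = 209677 W
P_out = η·P_in = 0.89 × 209677 = 186613 W
n = 1713 rpm
ω = 2π×1713/60 = 179.4 rad/s
τ = P_out/ω = 186613/179.4 = 1040 N·m

1040 N·m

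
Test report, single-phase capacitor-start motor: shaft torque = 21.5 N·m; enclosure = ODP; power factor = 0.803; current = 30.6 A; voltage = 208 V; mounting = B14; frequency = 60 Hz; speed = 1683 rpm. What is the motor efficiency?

74.1 %

ω = 2π × 1683/60 = 176.2 rad/s; P_out = τω = 21.5 × 176.2 = 3788 W
P_in = V·I·cosφ = 208 × 30.6 × 0.803 = 5111 W
η = P_out / P_in = 3788 / 5111 = 0.741 = 74.1%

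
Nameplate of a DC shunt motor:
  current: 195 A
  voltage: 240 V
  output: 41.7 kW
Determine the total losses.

P_in = V·I = 240×195 = 46800 W
P_out = 41700 W
Losses = P_in − P_out = 46800 − 41700 = 5100 W

5.1 kW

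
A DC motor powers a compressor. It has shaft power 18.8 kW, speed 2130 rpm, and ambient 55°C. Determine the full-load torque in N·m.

ω = 2π × 2130/60 = 223.1 rad/s
τ = P/ω = 18800/223.1 = 84.3 N·m

84.3 N·m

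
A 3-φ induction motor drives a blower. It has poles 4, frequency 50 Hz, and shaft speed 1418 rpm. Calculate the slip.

n_s = 120f/p = 120×50/4 = 1500 rpm
s = (n_s − n)/n_s = (1500 − 1418)/1500 = 0.0547

5.5 %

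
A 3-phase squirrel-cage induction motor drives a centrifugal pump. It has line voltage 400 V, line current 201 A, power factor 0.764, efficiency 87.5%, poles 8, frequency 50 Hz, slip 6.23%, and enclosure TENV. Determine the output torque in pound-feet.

932 lb·ft

P_in = √3·V·I·cosφ = 1.732 × 400 × 201 × 0.764 = 106389 W
P_out = η·P_in = 0.875 × 106389 = 93090 W
n_s = 120×50/8 = 750 rpm; n = 750×(1−0.0623) = 703 rpm
ω = 2π×703/60 = 73.62 rad/s
τ = P_out/ω = 93090/73.62 = 1264 N·m
In lb·ft: 1264/1.356 = 932 lb·ft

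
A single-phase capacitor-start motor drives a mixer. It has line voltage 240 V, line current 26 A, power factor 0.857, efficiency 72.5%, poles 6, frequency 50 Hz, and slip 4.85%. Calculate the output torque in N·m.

38.9 N·m

P_in = V·I·cosφ = 240 × 26 × 0.857 = 5348 W
P_out = η·P_in = 0.725 × 5348 = 3877 W
n_s = 120×50/6 = 1000 rpm; n = 1000×(1−0.0485) = 952 rpm
ω = 2π×952/60 = 99.69 rad/s
τ = P_out/ω = 3877/99.69 = 38.9 N·m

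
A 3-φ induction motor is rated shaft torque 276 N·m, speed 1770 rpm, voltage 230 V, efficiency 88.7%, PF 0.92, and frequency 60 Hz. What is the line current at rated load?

157 A

ω = 2π×1770/60 = 185.4 rad/s; P_out = τω = 276 × 185.4 = 51170 W
P_in = P_out / η = 51170 / 0.887 = 57689 W
I_L = P_in / (√3·V_L·cosφ) = 57689 / (1.732 × 230 × 0.92) = 157 A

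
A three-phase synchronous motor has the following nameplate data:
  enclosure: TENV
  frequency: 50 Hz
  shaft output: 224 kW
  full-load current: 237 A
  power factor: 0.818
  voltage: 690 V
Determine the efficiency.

P_out = 224 kW = 224000 W
P_in = √3·V_L·I_L·cosφ = 1.732 × 690 × 237 × 0.818 = 231685 W
η = P_out / P_in = 224000 / 231685 = 0.967 = 96.7%

96.7 %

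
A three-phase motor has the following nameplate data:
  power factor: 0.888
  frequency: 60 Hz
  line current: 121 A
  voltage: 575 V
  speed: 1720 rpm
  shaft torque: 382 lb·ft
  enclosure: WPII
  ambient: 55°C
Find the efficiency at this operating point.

τ = 382 lb·ft × 1.356 = 518 N·m
ω = 2π × 1720/60 = 180.1 rad/s; P_out = τω = 518 × 180.1 = 93292 W
P_in = √3·V_L·I_L·cosφ = 1.732 × 575 × 121 × 0.888 = 107007 W
η = P_out / P_in = 93292 / 107007 = 0.872 = 87.2%

87.2 %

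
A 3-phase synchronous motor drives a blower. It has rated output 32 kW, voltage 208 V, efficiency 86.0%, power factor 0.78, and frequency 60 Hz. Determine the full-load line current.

P_out = 32 kW = 32000 W
P_in = P_out / η = 32000 / 0.860 = 37209 W
I_L = P_in / (√3·V_L·cosφ) = 37209 / (1.732 × 208 × 0.78) = 132 A

132 A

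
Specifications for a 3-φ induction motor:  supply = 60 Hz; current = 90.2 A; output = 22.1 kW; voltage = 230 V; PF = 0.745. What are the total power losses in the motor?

P_in = √3·V·I·cosφ = 1.732×230×90.2×0.745 = 26769 W
P_out = 22100 W
Losses = P_in − P_out = 26769 − 22100 = 4669 W

4.67 kW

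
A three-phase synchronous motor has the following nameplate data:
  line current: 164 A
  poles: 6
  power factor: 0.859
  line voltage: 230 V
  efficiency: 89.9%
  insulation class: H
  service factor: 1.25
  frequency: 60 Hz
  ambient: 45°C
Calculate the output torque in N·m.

P_in = √3·V·I·cosφ = 1.732 × 230 × 164 × 0.859 = 56119 W
P_out = η·P_in = 0.899 × 56119 = 50451 W
n = n_s = 120×60/6 = 1200 rpm (synchronous)
ω = 2π×1200/60 = 125.7 rad/s
τ = P_out/ω = 50451/125.7 = 401 N·m

401 N·m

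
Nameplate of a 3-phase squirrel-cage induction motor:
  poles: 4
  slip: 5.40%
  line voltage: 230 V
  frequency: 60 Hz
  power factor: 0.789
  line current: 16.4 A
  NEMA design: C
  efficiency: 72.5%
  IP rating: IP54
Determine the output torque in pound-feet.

15.5 lb·ft

P_in = √3·V·I·cosφ = 1.732 × 230 × 16.4 × 0.789 = 5155 W
P_out = η·P_in = 0.725 × 5155 = 3737 W
n_s = 120×60/4 = 1800 rpm; n = 1800×(1−0.054) = 1703 rpm
ω = 2π×1703/60 = 178.3 rad/s
τ = P_out/ω = 3737/178.3 = 20.96 N·m
In lb·ft: 20.96/1.356 = 15.5 lb·ft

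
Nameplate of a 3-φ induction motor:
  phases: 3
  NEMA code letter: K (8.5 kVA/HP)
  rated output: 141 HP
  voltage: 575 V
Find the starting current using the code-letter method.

1200 A

S_LR = 8.5 × 141 = 1198.5 kVA
I_LR = S_LR/(√3·V_L) = 1198500/(1.732×575) = 1200 A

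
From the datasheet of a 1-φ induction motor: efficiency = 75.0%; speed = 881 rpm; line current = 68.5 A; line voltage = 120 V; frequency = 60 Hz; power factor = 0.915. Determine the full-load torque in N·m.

P_in = V·I·cosφ = 120 × 68.5 × 0.915 = 7521 W
P_out = η·P_in = 0.75 × 7521 = 5641 W
n = 881 rpm
ω = 2π×881/60 = 92.26 rad/s
τ = P_out/ω = 5641/92.26 = 61.1 N·m

61.1 N·m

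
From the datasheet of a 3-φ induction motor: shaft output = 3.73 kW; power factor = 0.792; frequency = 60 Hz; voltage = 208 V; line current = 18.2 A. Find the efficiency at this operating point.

71.8 %

P_out = 3.73 kW = 3730 W
P_in = √3·V_L·I_L·cosφ = 1.732 × 208 × 18.2 × 0.792 = 5193 W
η = P_out / P_in = 3730 / 5193 = 0.718 = 71.8%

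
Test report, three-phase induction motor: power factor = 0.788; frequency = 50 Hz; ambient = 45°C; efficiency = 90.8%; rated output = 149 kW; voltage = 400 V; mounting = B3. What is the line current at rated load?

P_out = 149 kW = 149000 W
P_in = P_out / η = 149000 / 0.908 = 164097 W
I_L = P_in / (√3·V_L·cosφ) = 164097 / (1.732 × 400 × 0.788) = 301 A

301 A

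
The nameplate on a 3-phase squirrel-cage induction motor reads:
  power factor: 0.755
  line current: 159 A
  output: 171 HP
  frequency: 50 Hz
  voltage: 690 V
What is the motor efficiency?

P_out = 171 × 746 = 127566 W
P_in = √3·V_L·I_L·cosφ = 1.732 × 690 × 159 × 0.755 = 143463 W
η = P_out / P_in = 127566 / 143463 = 0.889 = 88.9%

88.9 %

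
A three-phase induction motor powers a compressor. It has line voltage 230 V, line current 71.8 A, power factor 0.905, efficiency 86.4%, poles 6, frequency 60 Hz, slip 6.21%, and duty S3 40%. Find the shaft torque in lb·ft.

P_in = √3·V·I·cosφ = 1.732 × 230 × 71.8 × 0.905 = 25885 W
P_out = η·P_in = 0.864 × 25885 = 22365 W
n_s = 120×60/6 = 1200 rpm; n = 1200×(1−0.0621) = 1125 rpm
ω = 2π×1125/60 = 117.8 rad/s
τ = P_out/ω = 22365/117.8 = 189.9 N·m
In lb·ft: 189.9/1.356 = 140 lb·ft

140 lb·ft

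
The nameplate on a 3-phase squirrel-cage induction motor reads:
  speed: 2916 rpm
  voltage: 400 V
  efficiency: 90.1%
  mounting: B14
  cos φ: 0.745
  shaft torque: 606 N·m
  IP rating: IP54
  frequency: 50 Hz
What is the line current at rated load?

398 A

ω = 2π×2916/60 = 305.4 rad/s; P_out = τω = 606 × 305.4 = 185072 W
P_in = P_out / η = 185072 / 0.901 = 205407 W
I_L = P_in / (√3·V_L·cosφ) = 205407 / (1.732 × 400 × 0.745) = 398 A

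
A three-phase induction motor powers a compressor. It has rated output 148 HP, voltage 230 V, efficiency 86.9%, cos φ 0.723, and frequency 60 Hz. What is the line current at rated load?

P_out = 148 × 746 = 110408 W
P_in = P_out / η = 110408 / 0.869 = 127052 W
I_L = P_in / (√3·V_L·cosφ) = 127052 / (1.732 × 230 × 0.723) = 441 A

441 A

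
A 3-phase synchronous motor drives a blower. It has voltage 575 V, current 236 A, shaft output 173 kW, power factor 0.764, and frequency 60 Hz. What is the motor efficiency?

P_out = 173 kW = 173000 W
P_in = √3·V_L·I_L·cosφ = 1.732 × 575 × 236 × 0.764 = 179565 W
η = P_out / P_in = 173000 / 179565 = 0.963 = 96.3%

96.3 %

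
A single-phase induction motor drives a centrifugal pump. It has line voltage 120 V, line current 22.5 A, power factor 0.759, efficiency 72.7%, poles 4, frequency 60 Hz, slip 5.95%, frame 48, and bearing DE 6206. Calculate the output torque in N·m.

8.4 N·m

P_in = V·I·cosφ = 120 × 22.5 × 0.759 = 2049 W
P_out = η·P_in = 0.727 × 2049 = 1490 W
n_s = 120×60/4 = 1800 rpm; n = 1800×(1−0.0595) = 1693 rpm
ω = 2π×1693/60 = 177.3 rad/s
τ = P_out/ω = 1490/177.3 = 8.4 N·m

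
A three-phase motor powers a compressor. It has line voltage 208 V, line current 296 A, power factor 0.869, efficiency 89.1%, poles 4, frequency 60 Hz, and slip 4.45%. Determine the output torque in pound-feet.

338 lb·ft

P_in = √3·V·I·cosφ = 1.732 × 208 × 296 × 0.869 = 92666 W
P_out = η·P_in = 0.891 × 92666 = 82565 W
n_s = 120×60/4 = 1800 rpm; n = 1800×(1−0.0445) = 1720 rpm
ω = 2π×1720/60 = 180.1 rad/s
τ = P_out/ω = 82565/180.1 = 458.4 N·m
In lb·ft: 458.4/1.356 = 338 lb·ft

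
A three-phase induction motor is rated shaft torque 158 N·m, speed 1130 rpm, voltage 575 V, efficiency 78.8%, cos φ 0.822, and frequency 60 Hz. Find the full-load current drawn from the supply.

29 A

ω = 2π×1130/60 = 118.3 rad/s; P_out = τω = 158 × 118.3 = 18691 W
P_in = P_out / η = 18691 / 0.788 = 23720 W
I_L = P_in / (√3·V_L·cosφ) = 23720 / (1.732 × 575 × 0.822) = 29 A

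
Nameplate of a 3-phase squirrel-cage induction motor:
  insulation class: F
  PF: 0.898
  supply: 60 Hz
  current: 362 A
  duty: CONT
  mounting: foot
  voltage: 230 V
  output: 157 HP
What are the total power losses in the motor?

P_in = √3·V·I·cosφ = 1.732×230×362×0.898 = 129497 W
P_out = 157×746 = 117122 W
Losses = P_in − P_out = 129497 − 117122 = 12375 W

12.4 kW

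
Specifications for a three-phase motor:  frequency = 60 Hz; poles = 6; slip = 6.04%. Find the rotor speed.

1128 rpm

n_s = 120f/p = 120×60/6 = 1200 rpm
n = n_s(1 − s) = 1200 × (1 − 0.0604) = 1128 rpm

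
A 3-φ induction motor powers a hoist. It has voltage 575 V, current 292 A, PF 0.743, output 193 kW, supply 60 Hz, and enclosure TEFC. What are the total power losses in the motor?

23.1 kW

P_in = √3·V·I·cosφ = 1.732×575×292×0.743 = 216066 W
P_out = 193000 W
Losses = P_in − P_out = 216066 − 193000 = 23066 W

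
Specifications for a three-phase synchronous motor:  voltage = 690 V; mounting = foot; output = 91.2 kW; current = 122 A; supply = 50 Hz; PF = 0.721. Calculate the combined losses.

13900 W

P_in = √3·V·I·cosφ = 1.732×690×122×0.721 = 105122 W
P_out = 91200 W
Losses = P_in − P_out = 105122 − 91200 = 13922 W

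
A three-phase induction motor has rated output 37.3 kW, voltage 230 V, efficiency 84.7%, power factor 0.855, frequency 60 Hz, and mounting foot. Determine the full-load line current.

P_out = 37.3 kW = 37300 W
P_in = P_out / η = 37300 / 0.847 = 44038 W
I_L = P_in / (√3·V_L·cosφ) = 44038 / (1.732 × 230 × 0.855) = 129 A

129 A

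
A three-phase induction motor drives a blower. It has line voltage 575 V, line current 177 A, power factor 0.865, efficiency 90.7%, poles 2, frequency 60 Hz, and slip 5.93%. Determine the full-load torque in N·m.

390 N·m

P_in = √3·V·I·cosφ = 1.732 × 575 × 177 × 0.865 = 152477 W
P_out = η·P_in = 0.907 × 152477 = 138297 W
n_s = 120×60/2 = 3600 rpm; n = 3600×(1−0.0593) = 3387 rpm
ω = 2π×3387/60 = 354.7 rad/s
τ = P_out/ω = 138297/354.7 = 390 N·m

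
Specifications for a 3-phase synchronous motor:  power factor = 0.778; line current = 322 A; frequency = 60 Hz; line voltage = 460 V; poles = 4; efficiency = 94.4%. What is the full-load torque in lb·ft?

P_in = √3·V·I·cosφ = 1.732 × 460 × 322 × 0.778 = 199591 W
P_out = η·P_in = 0.944 × 199591 = 188414 W
n = n_s = 120×60/4 = 1800 rpm (synchronous)
ω = 2π×1800/60 = 188.5 rad/s
τ = P_out/ω = 188414/188.5 = 999.5 N·m
In lb·ft: 999.5/1.356 = 737 lb·ft

737 lb·ft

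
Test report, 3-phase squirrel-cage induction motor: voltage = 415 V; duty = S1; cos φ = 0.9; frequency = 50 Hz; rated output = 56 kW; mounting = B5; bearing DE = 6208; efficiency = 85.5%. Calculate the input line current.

101 A

P_out = 56 kW = 56000 W
P_in = P_out / η = 56000 / 0.855 = 65497 W
I_L = P_in / (√3·V_L·cosφ) = 65497 / (1.732 × 415 × 0.9) = 101 A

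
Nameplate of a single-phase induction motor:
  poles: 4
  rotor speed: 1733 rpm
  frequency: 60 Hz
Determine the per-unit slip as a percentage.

n_s = 120f/p = 120×60/4 = 1800 rpm
s = (n_s − n)/n_s = (1800 − 1733)/1800 = 0.0372

3.7 %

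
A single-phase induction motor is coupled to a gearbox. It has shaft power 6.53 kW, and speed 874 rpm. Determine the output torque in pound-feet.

52.6 lb·ft

ω = 2π × 874/60 = 91.53 rad/s
τ = P/ω = 6530/91.53 = 71.34 N·m
In lb·ft: 71.34/1.356 = 52.6 lb·ft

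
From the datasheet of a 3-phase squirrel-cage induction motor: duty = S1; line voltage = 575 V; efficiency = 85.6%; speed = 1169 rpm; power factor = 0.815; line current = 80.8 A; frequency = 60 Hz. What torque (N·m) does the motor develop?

459 N·m

P_in = √3·V·I·cosφ = 1.732 × 575 × 80.8 × 0.815 = 65582 W
P_out = η·P_in = 0.856 × 65582 = 56138 W
n = 1169 rpm
ω = 2π×1169/60 = 122.4 rad/s
τ = P_out/ω = 56138/122.4 = 459 N·m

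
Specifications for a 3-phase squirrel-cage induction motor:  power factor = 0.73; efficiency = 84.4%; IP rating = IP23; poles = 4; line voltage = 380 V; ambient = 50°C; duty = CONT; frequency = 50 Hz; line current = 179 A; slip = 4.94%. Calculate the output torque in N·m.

P_in = √3·V·I·cosφ = 1.732 × 380 × 179 × 0.73 = 86002 W
P_out = η·P_in = 0.844 × 86002 = 72586 W
n_s = 120×50/4 = 1500 rpm; n = 1500×(1−0.0494) = 1426 rpm
ω = 2π×1426/60 = 149.3 rad/s
τ = P_out/ω = 72586/149.3 = 486 N·m

486 N·m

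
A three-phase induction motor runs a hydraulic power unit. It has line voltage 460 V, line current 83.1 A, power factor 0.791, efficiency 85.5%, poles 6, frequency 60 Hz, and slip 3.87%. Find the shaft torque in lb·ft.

273 lb·ft

P_in = √3·V·I·cosφ = 1.732 × 460 × 83.1 × 0.791 = 52370 W
P_out = η·P_in = 0.855 × 52370 = 44776 W
n_s = 120×60/6 = 1200 rpm; n = 1200×(1−0.0387) = 1154 rpm
ω = 2π×1154/60 = 120.8 rad/s
τ = P_out/ω = 44776/120.8 = 370.7 N·m
In lb·ft: 370.7/1.356 = 273 lb·ft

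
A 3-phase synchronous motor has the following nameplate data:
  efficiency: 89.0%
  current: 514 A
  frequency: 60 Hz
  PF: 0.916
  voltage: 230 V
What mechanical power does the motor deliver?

P_in = √3·V·I·cosφ = 1.732 × 230 × 514 × 0.916 = 187557 W
P_out = η·P_in = 0.89 × 187557 = 166926 W

167 kW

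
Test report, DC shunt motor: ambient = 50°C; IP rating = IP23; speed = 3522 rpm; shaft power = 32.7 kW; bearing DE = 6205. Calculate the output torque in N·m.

88.7 N·m

ω = 2π × 3522/60 = 368.8 rad/s
τ = P/ω = 32700/368.8 = 88.7 N·m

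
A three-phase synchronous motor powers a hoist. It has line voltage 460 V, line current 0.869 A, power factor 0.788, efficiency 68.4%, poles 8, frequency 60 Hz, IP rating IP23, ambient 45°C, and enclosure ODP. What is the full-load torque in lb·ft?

P_in = √3·V·I·cosφ = 1.732 × 460 × 0.869 × 0.788 = 546 W
P_out = η·P_in = 0.684 × 546 = 373 W
n = n_s = 120×60/8 = 900 rpm (synchronous)
ω = 2π×900/60 = 94.25 rad/s
τ = P_out/ω = 373/94.25 = 3.958 N·m
In lb·ft: 3.958/1.356 = 2.92 lb·ft

2.92 lb·ft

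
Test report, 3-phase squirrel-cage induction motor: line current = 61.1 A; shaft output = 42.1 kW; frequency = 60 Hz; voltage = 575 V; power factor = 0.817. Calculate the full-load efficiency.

P_out = 42.1 kW = 42100 W
P_in = √3·V_L·I_L·cosφ = 1.732 × 575 × 61.1 × 0.817 = 49714 W
η = P_out / P_in = 42100 / 49714 = 0.847 = 84.7%

84.7 %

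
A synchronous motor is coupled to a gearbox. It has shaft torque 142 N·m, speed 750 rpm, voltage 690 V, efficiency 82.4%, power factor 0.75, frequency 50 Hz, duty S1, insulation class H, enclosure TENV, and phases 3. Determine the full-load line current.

ω = 2π×750/60 = 78.54 rad/s; P_out = τω = 142 × 78.54 = 11153 W
P_in = P_out / η = 11153 / 0.824 = 13535 W
I_L = P_in / (√3·V_L·cosφ) = 13535 / (1.732 × 690 × 0.75) = 15.1 A

15.1 A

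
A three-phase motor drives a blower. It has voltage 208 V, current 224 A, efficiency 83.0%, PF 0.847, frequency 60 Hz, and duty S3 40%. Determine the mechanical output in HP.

76 HP

P_in = √3·V·I·cosφ = 1.732 × 208 × 224 × 0.847 = 68351 W
P_out = η·P_in = 0.83 × 68351 = 56731 W
= 56731/746 = 76 HP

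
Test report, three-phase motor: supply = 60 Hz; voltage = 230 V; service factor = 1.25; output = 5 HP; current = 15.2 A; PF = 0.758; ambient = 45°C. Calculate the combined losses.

860 W

P_in = √3·V·I·cosφ = 1.732×230×15.2×0.758 = 4590 W
P_out = 5×746 = 3730 W
Losses = P_in − P_out = 4590 − 3730 = 860 W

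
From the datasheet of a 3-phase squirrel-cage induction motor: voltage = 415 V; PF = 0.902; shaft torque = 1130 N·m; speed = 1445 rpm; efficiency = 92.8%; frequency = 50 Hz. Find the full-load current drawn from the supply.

284 A

ω = 2π×1445/60 = 151.3 rad/s; P_out = τω = 1130 × 151.3 = 170969 W
P_in = P_out / η = 170969 / 0.928 = 184234 W
I_L = P_in / (√3·V_L·cosφ) = 184234 / (1.732 × 415 × 0.902) = 284 A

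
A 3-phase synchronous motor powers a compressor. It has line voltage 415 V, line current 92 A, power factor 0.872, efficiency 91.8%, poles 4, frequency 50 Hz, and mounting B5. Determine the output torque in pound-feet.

P_in = √3·V·I·cosφ = 1.732 × 415 × 92 × 0.872 = 57663 W
P_out = η·P_in = 0.918 × 57663 = 52935 W
n = n_s = 120×50/4 = 1500 rpm (synchronous)
ω = 2π×1500/60 = 157.1 rad/s
τ = P_out/ω = 52935/157.1 = 337 N·m
In lb·ft: 337/1.356 = 249 lb·ft

249 lb·ft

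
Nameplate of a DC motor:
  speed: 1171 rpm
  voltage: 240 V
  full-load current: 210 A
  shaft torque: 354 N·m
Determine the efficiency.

86.1 %

ω = 2π × 1171/60 = 122.6 rad/s; P_out = τω = 354 × 122.6 = 43400 W
P_in = V·I = 240 × 210 = 50400 W
η = P_out / P_in = 43400 / 50400 = 0.861 = 86.1%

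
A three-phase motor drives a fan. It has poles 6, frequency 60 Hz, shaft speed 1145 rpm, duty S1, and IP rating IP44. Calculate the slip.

n_s = 120f/p = 120×60/6 = 1200 rpm
s = (n_s − n)/n_s = (1200 − 1145)/1200 = 0.0458

4.58 %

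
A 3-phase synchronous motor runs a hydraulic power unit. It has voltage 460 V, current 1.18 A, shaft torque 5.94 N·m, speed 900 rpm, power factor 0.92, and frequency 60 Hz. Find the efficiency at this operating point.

ω = 2π × 900/60 = 94.25 rad/s; P_out = τω = 5.94 × 94.25 = 560 W
P_in = √3·V_L·I_L·cosφ = 1.732 × 460 × 1.18 × 0.92 = 865 W
η = P_out / P_in = 560 / 865 = 0.647 = 64.7%

64.7 %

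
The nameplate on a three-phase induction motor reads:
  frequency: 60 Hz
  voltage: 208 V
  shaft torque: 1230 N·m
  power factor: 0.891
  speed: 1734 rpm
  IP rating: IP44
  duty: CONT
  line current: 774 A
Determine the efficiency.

89.9 %

ω = 2π × 1734/60 = 181.6 rad/s; P_out = τω = 1230 × 181.6 = 223368 W
P_in = √3·V_L·I_L·cosφ = 1.732 × 208 × 774 × 0.891 = 248445 W
η = P_out / P_in = 223368 / 248445 = 0.899 = 89.9%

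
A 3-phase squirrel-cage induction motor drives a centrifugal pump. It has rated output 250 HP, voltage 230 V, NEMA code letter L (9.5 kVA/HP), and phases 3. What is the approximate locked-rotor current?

S_LR = 9.5 × 250 = 2375 kVA
I_LR = S_LR/(√3·V_L) = 2375000/(1.732×230) = 5960 A

5960 A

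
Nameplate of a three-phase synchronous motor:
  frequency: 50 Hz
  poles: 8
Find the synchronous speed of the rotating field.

750 rpm

n_s = 120f/p = 120×50/8 = 750 rpm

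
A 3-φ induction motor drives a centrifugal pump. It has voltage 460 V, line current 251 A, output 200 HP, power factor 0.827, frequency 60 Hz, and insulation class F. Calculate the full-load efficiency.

P_out = 200 × 746 = 149200 W
P_in = √3·V_L·I_L·cosφ = 1.732 × 460 × 251 × 0.827 = 165381 W
η = P_out / P_in = 149200 / 165381 = 0.902 = 90.2%

90.2 %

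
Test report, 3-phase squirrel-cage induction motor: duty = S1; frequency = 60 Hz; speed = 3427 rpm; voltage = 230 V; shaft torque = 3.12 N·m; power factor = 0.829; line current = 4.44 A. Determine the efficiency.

76.4 %

ω = 2π × 3427/60 = 358.9 rad/s; P_out = τω = 3.12 × 358.9 = 1120 W
P_in = √3·V_L·I_L·cosφ = 1.732 × 230 × 4.44 × 0.829 = 1466 W
η = P_out / P_in = 1120 / 1466 = 0.764 = 76.4%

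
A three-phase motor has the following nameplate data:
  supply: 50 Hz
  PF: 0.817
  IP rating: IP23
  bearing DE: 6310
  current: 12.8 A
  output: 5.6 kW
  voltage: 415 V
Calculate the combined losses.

1.92 kW

P_in = √3·V·I·cosφ = 1.732×415×12.8×0.817 = 7517 W
P_out = 5600 W
Losses = P_in − P_out = 7517 − 5600 = 1917 W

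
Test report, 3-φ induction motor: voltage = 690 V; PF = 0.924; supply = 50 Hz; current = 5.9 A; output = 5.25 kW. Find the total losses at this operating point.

1270 W

P_in = √3·V·I·cosφ = 1.732×690×5.9×0.924 = 6515 W
P_out = 5250 W
Losses = P_in − P_out = 6515 − 5250 = 1265 W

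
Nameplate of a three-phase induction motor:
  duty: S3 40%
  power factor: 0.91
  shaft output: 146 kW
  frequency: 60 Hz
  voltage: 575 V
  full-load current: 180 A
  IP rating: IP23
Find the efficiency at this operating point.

89.5 %

P_out = 146 kW = 146000 W
P_in = √3·V_L·I_L·cosφ = 1.732 × 575 × 180 × 0.91 = 163128 W
η = P_out / P_in = 146000 / 163128 = 0.895 = 89.5%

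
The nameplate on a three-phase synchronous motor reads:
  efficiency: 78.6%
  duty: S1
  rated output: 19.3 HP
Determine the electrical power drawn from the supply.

P_out = 19.3 × 746 = 14398 W
P_in = P_out/η = 14398/0.786 = 18318 W = 18.3 kW

18.3 kW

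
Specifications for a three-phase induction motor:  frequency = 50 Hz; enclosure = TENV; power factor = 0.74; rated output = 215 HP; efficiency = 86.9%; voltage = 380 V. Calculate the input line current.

P_out = 215 × 746 = 160390 W
P_in = P_out / η = 160390 / 0.869 = 184568 W
I_L = P_in / (√3·V_L·cosφ) = 184568 / (1.732 × 380 × 0.74) = 379 A

379 A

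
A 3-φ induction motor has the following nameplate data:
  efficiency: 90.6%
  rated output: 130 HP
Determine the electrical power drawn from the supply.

107 kW

P_out = 130 × 746 = 96980 W
P_in = P_out/η = 96980/0.906 = 107042 W = 107 kW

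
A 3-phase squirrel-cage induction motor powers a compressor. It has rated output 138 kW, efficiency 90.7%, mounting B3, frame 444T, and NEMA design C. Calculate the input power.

152 kW

P_out = 138000 W
P_in = P_out/η = 138000/0.907 = 152150 W = 152 kW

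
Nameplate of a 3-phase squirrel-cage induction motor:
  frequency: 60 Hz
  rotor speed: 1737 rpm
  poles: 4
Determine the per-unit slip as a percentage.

n_s = 120f/p = 120×60/4 = 1800 rpm
s = (n_s − n)/n_s = (1800 − 1737)/1800 = 0.0350

3.5 %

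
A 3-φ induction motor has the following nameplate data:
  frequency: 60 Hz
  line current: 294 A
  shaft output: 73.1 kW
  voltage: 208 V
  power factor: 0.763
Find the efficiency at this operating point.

P_out = 73.1 kW = 73100 W
P_in = √3·V_L·I_L·cosφ = 1.732 × 208 × 294 × 0.763 = 80813 W
η = P_out / P_in = 73100 / 80813 = 0.905 = 90.5%

90.5 %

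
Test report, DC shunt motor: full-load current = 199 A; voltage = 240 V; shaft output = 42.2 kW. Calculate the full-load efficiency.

P_out = 42.2 kW = 42200 W
P_in = V·I = 240 × 199 = 47760 W
η = P_out / P_in = 42200 / 47760 = 0.884 = 88.4%

88.4 %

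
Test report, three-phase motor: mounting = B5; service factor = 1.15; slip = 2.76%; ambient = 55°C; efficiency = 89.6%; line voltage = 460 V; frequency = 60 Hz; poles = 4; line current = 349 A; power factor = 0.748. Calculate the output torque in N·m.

P_in = √3·V·I·cosφ = 1.732 × 460 × 349 × 0.748 = 207985 W
P_out = η·P_in = 0.896 × 207985 = 186355 W
n_s = 120×60/4 = 1800 rpm; n = 1800×(1−0.0276) = 1750 rpm
ω = 2π×1750/60 = 183.3 rad/s
τ = P_out/ω = 186355/183.3 = 1020 N·m

1020 N·m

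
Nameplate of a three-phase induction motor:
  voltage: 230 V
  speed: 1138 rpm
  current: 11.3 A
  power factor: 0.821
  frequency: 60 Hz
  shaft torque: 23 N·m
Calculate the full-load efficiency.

74.2 %

ω = 2π × 1138/60 = 119.2 rad/s; P_out = τω = 23 × 119.2 = 2742 W
P_in = √3·V_L·I_L·cosφ = 1.732 × 230 × 11.3 × 0.821 = 3696 W
η = P_out / P_in = 2742 / 3696 = 0.742 = 74.2%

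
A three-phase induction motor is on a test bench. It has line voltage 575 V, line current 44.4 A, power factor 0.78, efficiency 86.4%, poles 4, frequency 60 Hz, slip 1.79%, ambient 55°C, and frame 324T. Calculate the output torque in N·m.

P_in = √3·V·I·cosφ = 1.732 × 575 × 44.4 × 0.78 = 34490 W
P_out = η·P_in = 0.864 × 34490 = 29799 W
n_s = 120×60/4 = 1800 rpm; n = 1800×(1−0.0179) = 1768 rpm
ω = 2π×1768/60 = 185.1 rad/s
τ = P_out/ω = 29799/185.1 = 161 N·m

161 N·m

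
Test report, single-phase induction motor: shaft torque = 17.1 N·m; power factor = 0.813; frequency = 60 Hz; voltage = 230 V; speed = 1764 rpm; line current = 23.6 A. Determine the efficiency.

71.6 %

ω = 2π × 1764/60 = 184.7 rad/s; P_out = τω = 17.1 × 184.7 = 3158 W
P_in = V·I·cosφ = 230 × 23.6 × 0.813 = 4413 W
η = P_out / P_in = 3158 / 4413 = 0.716 = 71.6%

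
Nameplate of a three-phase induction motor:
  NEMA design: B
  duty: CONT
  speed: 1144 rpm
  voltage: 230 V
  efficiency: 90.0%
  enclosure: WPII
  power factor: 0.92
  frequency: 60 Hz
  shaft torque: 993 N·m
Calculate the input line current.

361 A

ω = 2π×1144/60 = 119.8 rad/s; P_out = τω = 993 × 119.8 = 118961 W
P_in = P_out / η = 118961 / 0.900 = 132179 W
I_L = P_in / (√3·V_L·cosφ) = 132179 / (1.732 × 230 × 0.92) = 361 A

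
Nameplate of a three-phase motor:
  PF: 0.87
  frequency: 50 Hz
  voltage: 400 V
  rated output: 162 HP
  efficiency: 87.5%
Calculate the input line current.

229 A

P_out = 162 × 746 = 120852 W
P_in = P_out / η = 120852 / 0.875 = 138117 W
I_L = P_in / (√3·V_L·cosφ) = 138117 / (1.732 × 400 × 0.87) = 229 A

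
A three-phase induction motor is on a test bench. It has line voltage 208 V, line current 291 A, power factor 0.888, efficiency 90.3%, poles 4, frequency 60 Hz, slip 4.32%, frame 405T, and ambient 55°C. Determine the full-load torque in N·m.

P_in = √3·V·I·cosφ = 1.732 × 208 × 291 × 0.888 = 93093 W
P_out = η·P_in = 0.903 × 93093 = 84063 W
n_s = 120×60/4 = 1800 rpm; n = 1800×(1−0.0432) = 1722 rpm
ω = 2π×1722/60 = 180.3 rad/s
τ = P_out/ω = 84063/180.3 = 466 N·m

466 N·m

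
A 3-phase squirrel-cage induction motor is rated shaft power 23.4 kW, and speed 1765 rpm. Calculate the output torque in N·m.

127 N·m

ω = 2π × 1765/60 = 184.8 rad/s
τ = P/ω = 23400/184.8 = 127 N·m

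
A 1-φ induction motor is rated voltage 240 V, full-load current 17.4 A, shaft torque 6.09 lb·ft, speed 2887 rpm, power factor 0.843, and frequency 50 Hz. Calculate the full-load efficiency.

70.9 %

τ = 6.09 lb·ft × 1.356 = 8.258 N·m
ω = 2π × 2887/60 = 302.3 rad/s; P_out = τω = 8.258 × 302.3 = 2496 W
P_in = V·I·cosφ = 240 × 17.4 × 0.843 = 3520 W
η = P_out / P_in = 2496 / 3520 = 0.709 = 70.9%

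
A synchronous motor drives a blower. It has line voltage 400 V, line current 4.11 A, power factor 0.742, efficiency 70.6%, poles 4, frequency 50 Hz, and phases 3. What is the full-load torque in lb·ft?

7 lb·ft

P_in = √3·V·I·cosφ = 1.732 × 400 × 4.11 × 0.742 = 2113 W
P_out = η·P_in = 0.706 × 2113 = 1492 W
n = n_s = 120×50/4 = 1500 rpm (synchronous)
ω = 2π×1500/60 = 157.1 rad/s
τ = P_out/ω = 1492/157.1 = 9.497 N·m
In lb·ft: 9.497/1.356 = 7 lb·ft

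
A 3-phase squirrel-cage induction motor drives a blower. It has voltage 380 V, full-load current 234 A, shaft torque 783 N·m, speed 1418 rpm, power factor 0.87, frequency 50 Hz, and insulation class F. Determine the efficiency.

86.8 %

ω = 2π × 1418/60 = 148.5 rad/s; P_out = τω = 783 × 148.5 = 116276 W
P_in = √3·V_L·I_L·cosφ = 1.732 × 380 × 234 × 0.87 = 133988 W
η = P_out / P_in = 116276 / 133988 = 0.868 = 86.8%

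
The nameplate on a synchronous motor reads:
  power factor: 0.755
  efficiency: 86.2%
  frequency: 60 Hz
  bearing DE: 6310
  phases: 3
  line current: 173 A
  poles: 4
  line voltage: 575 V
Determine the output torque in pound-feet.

P_in = √3·V·I·cosφ = 1.732 × 575 × 173 × 0.755 = 130079 W
P_out = η·P_in = 0.862 × 130079 = 112128 W
n = n_s = 120×60/4 = 1800 rpm (synchronous)
ω = 2π×1800/60 = 188.5 rad/s
τ = P_out/ω = 112128/188.5 = 594.8 N·m
In lb·ft: 594.8/1.356 = 439 lb·ft

439 lb·ft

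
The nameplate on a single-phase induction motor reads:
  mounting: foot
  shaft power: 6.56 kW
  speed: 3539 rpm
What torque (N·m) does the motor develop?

17.7 N·m

ω = 2π × 3539/60 = 370.6 rad/s
τ = P/ω = 6560/370.6 = 17.7 N·m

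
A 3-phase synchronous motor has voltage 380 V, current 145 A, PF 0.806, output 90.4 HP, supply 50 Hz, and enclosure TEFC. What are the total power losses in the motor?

P_in = √3·V·I·cosφ = 1.732×380×145×0.806 = 76919 W
P_out = 90.4×746 = 67438 W
Losses = P_in − P_out = 76919 − 67438 = 9481 W

9480 W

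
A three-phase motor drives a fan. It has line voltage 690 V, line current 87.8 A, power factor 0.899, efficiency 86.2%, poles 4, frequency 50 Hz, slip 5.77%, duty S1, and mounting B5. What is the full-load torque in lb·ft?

P_in = √3·V·I·cosφ = 1.732 × 690 × 87.8 × 0.899 = 94330 W
P_out = η·P_in = 0.862 × 94330 = 81312 W
n_s = 120×50/4 = 1500 rpm; n = 1500×(1−0.0577) = 1413 rpm
ω = 2π×1413/60 = 148 rad/s
τ = P_out/ω = 81312/148 = 549.4 N·m
In lb·ft: 549.4/1.356 = 405 lb·ft

405 lb·ft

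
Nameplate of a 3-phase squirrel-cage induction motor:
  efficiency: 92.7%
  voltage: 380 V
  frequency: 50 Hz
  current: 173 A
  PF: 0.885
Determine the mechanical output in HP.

P_in = √3·V·I·cosφ = 1.732 × 380 × 173 × 0.885 = 100768 W
P_out = η·P_in = 0.927 × 100768 = 93412 W
= 93412/746 = 125 HP

125 HP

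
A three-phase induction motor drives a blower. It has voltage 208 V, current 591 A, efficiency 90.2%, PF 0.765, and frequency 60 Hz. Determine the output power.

P_in = √3·V·I·cosφ = 1.732 × 208 × 591 × 0.765 = 162877 W
P_out = η·P_in = 0.902 × 162877 = 146915 W

147 kW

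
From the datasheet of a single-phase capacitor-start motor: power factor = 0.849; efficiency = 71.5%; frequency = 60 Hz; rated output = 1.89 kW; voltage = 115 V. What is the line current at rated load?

P_out = 1.89 kW = 1890 W
P_in = P_out / η = 1890 / 0.715 = 2643 W
I = P_in / (V·cosφ) = 2643 / (115 × 0.849) = 27.1 A

27.1 A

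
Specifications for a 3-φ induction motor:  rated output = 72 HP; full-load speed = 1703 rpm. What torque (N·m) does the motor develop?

301 N·m

P_out = 72 × 746 = 53712 W
ω = 2π × 1703/60 = 178.3 rad/s
τ = P_out/ω = 53712/178.3 = 301 N·m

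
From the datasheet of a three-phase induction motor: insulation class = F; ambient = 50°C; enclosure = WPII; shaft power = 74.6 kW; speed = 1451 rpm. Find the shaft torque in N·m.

491 N·m

ω = 2π × 1451/60 = 151.9 rad/s
τ = P/ω = 74600/151.9 = 491 N·m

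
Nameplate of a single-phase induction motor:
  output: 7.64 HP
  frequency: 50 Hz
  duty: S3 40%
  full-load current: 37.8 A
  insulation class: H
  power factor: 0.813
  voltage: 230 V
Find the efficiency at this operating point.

P_out = 7.64 × 746 = 5699 W
P_in = V·I·cosφ = 230 × 37.8 × 0.813 = 7068 W
η = P_out / P_in = 5699 / 7068 = 0.806 = 80.6%

80.6 %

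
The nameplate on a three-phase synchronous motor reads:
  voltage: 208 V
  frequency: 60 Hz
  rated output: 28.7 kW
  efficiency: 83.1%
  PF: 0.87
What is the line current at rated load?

110 A

P_out = 28.7 kW = 28700 W
P_in = P_out / η = 28700 / 0.831 = 34537 W
I_L = P_in / (√3·V_L·cosφ) = 34537 / (1.732 × 208 × 0.87) = 110 A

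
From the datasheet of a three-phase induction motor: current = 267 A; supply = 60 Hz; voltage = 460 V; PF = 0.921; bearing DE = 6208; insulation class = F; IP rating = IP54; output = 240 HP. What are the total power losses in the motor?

P_in = √3·V·I·cosφ = 1.732×460×267×0.921 = 195919 W
P_out = 240×746 = 179040 W
Losses = P_in − P_out = 195919 − 179040 = 16879 W

16900 W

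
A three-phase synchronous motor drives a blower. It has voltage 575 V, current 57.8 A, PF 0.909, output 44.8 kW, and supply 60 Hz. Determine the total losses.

P_in = √3·V·I·cosφ = 1.732×575×57.8×0.909 = 52325 W
P_out = 44800 W
Losses = P_in − P_out = 52325 − 44800 = 7525 W

7530 W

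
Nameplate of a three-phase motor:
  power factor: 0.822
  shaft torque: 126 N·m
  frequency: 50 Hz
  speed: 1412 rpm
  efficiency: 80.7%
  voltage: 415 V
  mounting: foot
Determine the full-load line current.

39.1 A

ω = 2π×1412/60 = 147.9 rad/s; P_out = τω = 126 × 147.9 = 18635 W
P_in = P_out / η = 18635 / 0.807 = 23092 W
I_L = P_in / (√3·V_L·cosφ) = 23092 / (1.732 × 415 × 0.822) = 39.1 A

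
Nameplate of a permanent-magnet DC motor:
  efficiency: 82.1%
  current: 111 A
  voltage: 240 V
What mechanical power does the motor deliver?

21.9 kW

P_in = V·I = 240 × 111 = 26640 W
P_out = η·P_in = 0.821 × 26640 = 21871 W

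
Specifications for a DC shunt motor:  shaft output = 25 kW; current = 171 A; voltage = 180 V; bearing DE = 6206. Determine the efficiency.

P_out = 25 kW = 25000 W
P_in = V·I = 180 × 171 = 30780 W
η = P_out / P_in = 25000 / 30780 = 0.812 = 81.2%

81.2 %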